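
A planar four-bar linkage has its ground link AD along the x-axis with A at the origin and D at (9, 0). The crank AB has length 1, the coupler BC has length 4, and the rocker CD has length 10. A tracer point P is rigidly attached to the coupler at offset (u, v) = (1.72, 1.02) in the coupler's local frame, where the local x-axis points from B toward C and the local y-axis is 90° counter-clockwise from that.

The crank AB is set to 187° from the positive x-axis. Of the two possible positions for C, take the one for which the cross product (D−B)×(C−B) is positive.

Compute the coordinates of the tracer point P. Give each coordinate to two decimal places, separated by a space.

A=(0,0), D=(9.00,0)
B = A + 1.00·(cos187°, sin187°) = (-0.9925, -0.1219)
|BD| = 9.9933
circle(B,4.00) ∩ circle(D,10.00): a=0.7938, h=3.9204
  candidates: C₊=(-0.2466,3.8080) cross=39.178; C₋=(-0.1510,-4.0323) cross=-39.178
  mode + wants cross > 0 → take C=(-0.2466,3.8080) (cross=39.178)
ex = (C−B)/|BC| = (0.1865,0.9825); ey = (-0.9825,0.1865)
P = B + 1.72·ex + 1.02·ey = (-1.6739,1.7582)

-1.67 1.76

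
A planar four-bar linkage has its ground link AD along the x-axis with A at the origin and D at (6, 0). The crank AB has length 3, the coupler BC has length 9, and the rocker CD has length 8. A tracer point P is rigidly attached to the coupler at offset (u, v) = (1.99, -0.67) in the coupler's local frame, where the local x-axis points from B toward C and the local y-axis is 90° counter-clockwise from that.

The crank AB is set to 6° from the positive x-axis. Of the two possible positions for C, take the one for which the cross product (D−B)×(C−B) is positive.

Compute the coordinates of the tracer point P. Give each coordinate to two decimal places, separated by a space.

A=(0,0), D=(6.00,0)
B = A + 3.00·(cos6°, sin6°) = (2.9836, 0.3136)
|BD| = 3.0327
circle(B,9.00) ∩ circle(D,8.00): a=4.3191, h=7.8959
  candidates: C₊=(8.0960,7.7205) cross=23.946; C₋=(6.4631,-7.9866) cross=-23.946
  mode + wants cross > 0 → take C=(8.0960,7.7205) (cross=23.946)
ex = (C−B)/|BC| = (0.5680,0.8230); ey = (-0.8230,0.5680)
P = B + 1.99·ex + -0.67·ey = (4.6654,1.5708)

4.67 1.57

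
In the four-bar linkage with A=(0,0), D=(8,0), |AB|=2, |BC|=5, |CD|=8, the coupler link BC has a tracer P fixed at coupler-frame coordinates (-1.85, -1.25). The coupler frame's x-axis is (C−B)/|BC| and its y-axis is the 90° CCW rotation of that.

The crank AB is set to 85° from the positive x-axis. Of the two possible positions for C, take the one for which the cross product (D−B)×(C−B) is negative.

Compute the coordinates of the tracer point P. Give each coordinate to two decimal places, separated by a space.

-1.22 3.73

A=(0,0), D=(8.00,0)
B = A + 2.00·(cos85°, sin85°) = (0.1743, 1.9924)
|BD| = 8.0753
circle(B,5.00) ∩ circle(D,8.00): a=1.6229, h=4.7293
  candidates: C₊=(2.9139,6.1751) cross=38.191; C₋=(0.5802,-2.9911) cross=-38.191
  mode - wants cross < 0 → take C=(0.5802,-2.9911) (cross=-38.191)
ex = (C−B)/|BC| = (0.0812,-0.9967); ey = (0.9967,0.0812)
P = B + -1.85·ex + -1.25·ey = (-1.2217,3.7348)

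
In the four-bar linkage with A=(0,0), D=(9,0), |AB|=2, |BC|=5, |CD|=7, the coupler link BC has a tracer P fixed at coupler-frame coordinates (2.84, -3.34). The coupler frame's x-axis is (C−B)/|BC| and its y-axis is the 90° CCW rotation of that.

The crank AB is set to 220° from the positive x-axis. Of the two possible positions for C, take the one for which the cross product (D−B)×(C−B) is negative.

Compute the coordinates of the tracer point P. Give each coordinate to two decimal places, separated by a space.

A=(0,0), D=(9.00,0)
B = A + 2.00·(cos220°, sin220°) = (-1.5321, -1.2856)
|BD| = 10.6103
circle(B,5.00) ∩ circle(D,7.00): a=4.1741, h=2.7525
  candidates: C₊=(2.2778,1.9524) cross=29.205; C₋=(2.9448,-3.5121) cross=-29.205
  mode - wants cross < 0 → take C=(2.9448,-3.5121) (cross=-29.205)
ex = (C−B)/|BC| = (0.8954,-0.4453); ey = (0.4453,0.8954)
P = B + 2.84·ex + -3.34·ey = (-0.4765,-5.5408)

-0.48 -5.54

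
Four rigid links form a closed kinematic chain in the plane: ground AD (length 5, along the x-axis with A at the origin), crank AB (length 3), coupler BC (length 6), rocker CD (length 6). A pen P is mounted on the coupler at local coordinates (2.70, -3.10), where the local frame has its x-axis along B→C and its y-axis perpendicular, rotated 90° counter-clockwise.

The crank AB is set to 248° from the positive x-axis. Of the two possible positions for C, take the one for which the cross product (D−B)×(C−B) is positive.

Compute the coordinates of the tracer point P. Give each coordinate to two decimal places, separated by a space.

2.39 -0.64

A=(0,0), D=(5.00,0)
B = A + 3.00·(cos248°, sin248°) = (-1.1238, -2.7816)
|BD| = 6.7259
circle(B,6.00) ∩ circle(D,6.00): a=3.3630, h=4.9689
  candidates: C₊=(-0.1168,3.1333) cross=33.421; C₋=(3.9930,-5.9149) cross=-33.421
  mode + wants cross > 0 → take C=(-0.1168,3.1333) (cross=33.421)
ex = (C−B)/|BC| = (0.1678,0.9858); ey = (-0.9858,0.1678)
P = B + 2.70·ex + -3.10·ey = (2.3853,-0.6401)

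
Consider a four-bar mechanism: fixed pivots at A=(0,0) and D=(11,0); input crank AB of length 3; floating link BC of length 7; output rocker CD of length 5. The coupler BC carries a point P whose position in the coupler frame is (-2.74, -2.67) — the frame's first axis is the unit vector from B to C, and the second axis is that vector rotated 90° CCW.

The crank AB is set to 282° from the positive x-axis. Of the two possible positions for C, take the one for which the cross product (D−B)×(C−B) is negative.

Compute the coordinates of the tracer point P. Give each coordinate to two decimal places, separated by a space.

-2.38 -5.31

A=(0,0), D=(11.00,0)
B = A + 3.00·(cos282°, sin282°) = (0.6237, -2.9344)
|BD| = 10.7832
circle(B,7.00) ∩ circle(D,5.00): a=6.5045, h=2.5869
  candidates: C₊=(6.1787,1.3249) cross=27.895; C₋=(7.5867,-3.6537) cross=-27.895
  mode - wants cross < 0 → take C=(7.5867,-3.6537) (cross=-27.895)
ex = (C−B)/|BC| = (0.9947,-0.1027); ey = (0.1027,0.9947)
P = B + -2.74·ex + -2.67·ey = (-2.3761,-5.3088)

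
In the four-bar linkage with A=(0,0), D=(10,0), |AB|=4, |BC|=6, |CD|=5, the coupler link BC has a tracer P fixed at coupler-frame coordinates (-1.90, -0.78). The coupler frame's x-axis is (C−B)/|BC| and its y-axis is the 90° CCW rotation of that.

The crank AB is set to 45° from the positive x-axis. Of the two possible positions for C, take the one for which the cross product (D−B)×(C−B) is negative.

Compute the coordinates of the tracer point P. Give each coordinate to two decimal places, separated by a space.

1.25 4.14

A=(0,0), D=(10.00,0)
B = A + 4.00·(cos45°, sin45°) = (2.8284, 2.8284)
|BD| = 7.7092
circle(B,6.00) ∩ circle(D,5.00): a=4.5680, h=3.8901
  candidates: C₊=(8.5052,4.7713) cross=29.990; C₋=(5.6506,-2.4664) cross=-29.990
  mode - wants cross < 0 → take C=(5.6506,-2.4664) (cross=-29.990)
ex = (C−B)/|BC| = (0.4704,-0.8825); ey = (0.8825,0.4704)
P = B + -1.90·ex + -0.78·ey = (1.2464,4.1382)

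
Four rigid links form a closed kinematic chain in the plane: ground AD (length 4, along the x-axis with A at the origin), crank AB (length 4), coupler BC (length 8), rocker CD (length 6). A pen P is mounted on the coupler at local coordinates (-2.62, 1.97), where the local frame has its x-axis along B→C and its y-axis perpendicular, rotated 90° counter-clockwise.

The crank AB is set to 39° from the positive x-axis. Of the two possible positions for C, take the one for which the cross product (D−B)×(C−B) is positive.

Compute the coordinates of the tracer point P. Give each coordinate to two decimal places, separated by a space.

2.14 5.65

A=(0,0), D=(4.00,0)
B = A + 4.00·(cos39°, sin39°) = (3.1086, 2.5173)
|BD| = 2.6705
circle(B,8.00) ∩ circle(D,6.00): a=6.5778, h=4.5533
  candidates: C₊=(9.5964,-2.1633) cross=12.159; C₋=(1.0121,-5.2031) cross=-12.159
  mode + wants cross > 0 → take C=(9.5964,-2.1633) (cross=12.159)
ex = (C−B)/|BC| = (0.8110,-0.5851); ey = (0.5851,0.8110)
P = B + -2.62·ex + 1.97·ey = (2.1364,5.6478)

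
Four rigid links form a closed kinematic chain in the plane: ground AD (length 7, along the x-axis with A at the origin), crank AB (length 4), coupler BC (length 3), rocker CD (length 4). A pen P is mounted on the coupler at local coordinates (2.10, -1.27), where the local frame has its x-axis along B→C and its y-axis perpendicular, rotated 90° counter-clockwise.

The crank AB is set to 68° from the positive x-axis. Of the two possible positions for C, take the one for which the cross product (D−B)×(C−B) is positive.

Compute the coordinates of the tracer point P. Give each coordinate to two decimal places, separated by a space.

A=(0,0), D=(7.00,0)
B = A + 4.00·(cos68°, sin68°) = (1.4984, 3.7087)
|BD| = 6.6349
circle(B,3.00) ∩ circle(D,4.00): a=2.7899, h=1.1028
  candidates: C₊=(4.4283,3.0637) cross=7.317; C₋=(3.1954,1.2348) cross=-7.317
  mode + wants cross > 0 → take C=(4.4283,3.0637) (cross=7.317)
ex = (C−B)/|BC| = (0.9766,-0.2150); ey = (0.2150,0.9766)
P = B + 2.10·ex + -1.27·ey = (3.2762,2.0169)

3.28 2.02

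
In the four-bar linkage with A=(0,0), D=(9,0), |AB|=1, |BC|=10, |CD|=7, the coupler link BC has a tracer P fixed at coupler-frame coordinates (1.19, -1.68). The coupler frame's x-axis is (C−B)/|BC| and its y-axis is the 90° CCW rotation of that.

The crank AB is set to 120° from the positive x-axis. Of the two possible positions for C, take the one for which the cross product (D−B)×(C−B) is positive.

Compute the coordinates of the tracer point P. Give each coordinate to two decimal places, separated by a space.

A=(0,0), D=(9.00,0)
B = A + 1.00·(cos120°, sin120°) = (-0.5000, 0.8660)
|BD| = 9.5394
circle(B,10.00) ∩ circle(D,7.00): a=7.4428, h=6.6787
  candidates: C₊=(7.5184,6.8414) cross=63.710; C₋=(6.3058,-6.4607) cross=-63.710
  mode + wants cross > 0 → take C=(7.5184,6.8414) (cross=63.710)
ex = (C−B)/|BC| = (0.8018,0.5975); ey = (-0.5975,0.8018)
P = B + 1.19·ex + -1.68·ey = (1.4581,0.2300)

1.46 0.23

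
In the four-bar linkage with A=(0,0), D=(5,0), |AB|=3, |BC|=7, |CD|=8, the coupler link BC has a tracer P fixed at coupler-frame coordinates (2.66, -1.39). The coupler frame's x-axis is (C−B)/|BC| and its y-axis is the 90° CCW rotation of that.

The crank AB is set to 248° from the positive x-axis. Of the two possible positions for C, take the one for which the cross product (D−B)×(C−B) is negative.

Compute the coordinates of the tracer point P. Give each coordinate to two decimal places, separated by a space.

A=(0,0), D=(5.00,0)
B = A + 3.00·(cos248°, sin248°) = (-1.1238, -2.7816)
|BD| = 6.7259
circle(B,7.00) ∩ circle(D,8.00): a=2.2479, h=6.6293
  candidates: C₊=(-1.8187,4.1839) cross=44.588; C₋=(3.6644,-7.8877) cross=-44.588
  mode - wants cross < 0 → take C=(3.6644,-7.8877) (cross=-44.588)
ex = (C−B)/|BC| = (0.6840,-0.7295); ey = (0.7295,0.6840)
P = B + 2.66·ex + -1.39·ey = (-0.3182,-5.6727)

-0.32 -5.67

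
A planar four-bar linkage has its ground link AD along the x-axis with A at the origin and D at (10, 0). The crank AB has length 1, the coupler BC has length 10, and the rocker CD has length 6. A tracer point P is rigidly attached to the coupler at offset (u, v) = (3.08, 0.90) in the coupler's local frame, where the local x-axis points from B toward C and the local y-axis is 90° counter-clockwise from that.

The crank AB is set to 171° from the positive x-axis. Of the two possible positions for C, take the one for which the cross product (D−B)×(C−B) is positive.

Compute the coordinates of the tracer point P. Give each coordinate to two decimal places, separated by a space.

1.15 2.55

A=(0,0), D=(10.00,0)
B = A + 1.00·(cos171°, sin171°) = (-0.9877, 0.1564)
|BD| = 10.9888
circle(B,10.00) ∩ circle(D,6.00): a=8.4065, h=5.4159
  candidates: C₊=(7.4950,5.4521) cross=59.514; C₋=(7.3408,-5.3785) cross=-59.514
  mode + wants cross > 0 → take C=(7.4950,5.4521) (cross=59.514)
ex = (C−B)/|BC| = (0.8483,0.5296); ey = (-0.5296,0.8483)
P = B + 3.08·ex + 0.90·ey = (1.1484,2.5509)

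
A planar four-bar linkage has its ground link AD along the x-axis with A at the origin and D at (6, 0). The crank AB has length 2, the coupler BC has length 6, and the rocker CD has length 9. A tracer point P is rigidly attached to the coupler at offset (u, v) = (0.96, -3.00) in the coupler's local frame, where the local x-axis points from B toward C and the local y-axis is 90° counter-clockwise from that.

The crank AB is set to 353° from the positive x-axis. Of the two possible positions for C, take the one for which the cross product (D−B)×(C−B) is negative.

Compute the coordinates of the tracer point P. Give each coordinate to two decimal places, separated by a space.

-1.05 0.60

A=(0,0), D=(6.00,0)
B = A + 2.00·(cos353°, sin353°) = (1.9851, -0.2437)
|BD| = 4.0223
circle(B,6.00) ∩ circle(D,9.00): a=-3.5827, h=4.8130
  candidates: C₊=(-1.8826,4.3433) cross=19.359; C₋=(-1.2993,-5.2649) cross=-19.359
  mode - wants cross < 0 → take C=(-1.2993,-5.2649) (cross=-19.359)
ex = (C−B)/|BC| = (-0.5474,-0.8369); ey = (0.8369,-0.5474)
P = B + 0.96·ex + -3.00·ey = (-1.0510,0.5951)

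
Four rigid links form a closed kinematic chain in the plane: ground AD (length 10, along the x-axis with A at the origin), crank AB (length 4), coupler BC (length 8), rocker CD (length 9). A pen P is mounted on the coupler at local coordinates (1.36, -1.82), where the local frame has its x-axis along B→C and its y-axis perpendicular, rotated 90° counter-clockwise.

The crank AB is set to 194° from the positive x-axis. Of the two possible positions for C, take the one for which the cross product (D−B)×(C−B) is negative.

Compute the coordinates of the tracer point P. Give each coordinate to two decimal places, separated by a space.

A=(0,0), D=(10.00,0)
B = A + 4.00·(cos194°, sin194°) = (-3.8812, -0.9677)
|BD| = 13.9149
circle(B,8.00) ∩ circle(D,9.00): a=6.3466, h=4.8704
  candidates: C₊=(2.1113,4.3323) cross=67.771; C₋=(2.7887,-5.3849) cross=-67.771
  mode - wants cross < 0 → take C=(2.7887,-5.3849) (cross=-67.771)
ex = (C−B)/|BC| = (0.8337,-0.5522); ey = (0.5522,0.8337)
P = B + 1.36·ex + -1.82·ey = (-3.7522,-3.2360)

-3.75 -3.24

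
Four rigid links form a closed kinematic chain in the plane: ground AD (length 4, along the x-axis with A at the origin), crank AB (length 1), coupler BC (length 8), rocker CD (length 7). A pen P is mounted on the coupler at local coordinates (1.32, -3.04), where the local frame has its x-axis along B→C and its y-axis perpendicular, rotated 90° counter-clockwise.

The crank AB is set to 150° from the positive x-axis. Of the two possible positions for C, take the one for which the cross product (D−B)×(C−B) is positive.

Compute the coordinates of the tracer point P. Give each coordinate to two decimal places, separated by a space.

A=(0,0), D=(4.00,0)
B = A + 1.00·(cos150°, sin150°) = (-0.8660, 0.5000)
|BD| = 4.8916
circle(B,8.00) ∩ circle(D,7.00): a=3.9790, h=6.9403
  candidates: C₊=(3.8016,6.9972) cross=33.949; C₋=(2.3828,-6.8106) cross=-33.949
  mode + wants cross > 0 → take C=(3.8016,6.9972) (cross=33.949)
ex = (C−B)/|BC| = (0.5835,0.8121); ey = (-0.8121,0.5835)
P = B + 1.32·ex + -3.04·ey = (2.3731,-0.2017)

2.37 -0.20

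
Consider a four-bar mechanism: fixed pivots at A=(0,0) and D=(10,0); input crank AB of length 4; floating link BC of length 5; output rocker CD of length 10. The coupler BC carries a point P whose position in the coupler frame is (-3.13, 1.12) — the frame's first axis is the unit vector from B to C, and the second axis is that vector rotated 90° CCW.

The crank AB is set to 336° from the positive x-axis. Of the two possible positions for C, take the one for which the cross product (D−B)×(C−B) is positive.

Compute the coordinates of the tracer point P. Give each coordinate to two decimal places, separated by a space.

5.01 -4.66

A=(0,0), D=(10.00,0)
B = A + 4.00·(cos336°, sin336°) = (3.6542, -1.6269)
|BD| = 6.5511
circle(B,5.00) ∩ circle(D,10.00): a=-2.4487, h=4.3593
  candidates: C₊=(0.1995,1.9877) cross=28.558; C₋=(2.3648,-6.4578) cross=-28.558
  mode + wants cross > 0 → take C=(0.1995,1.9877) (cross=28.558)
ex = (C−B)/|BC| = (-0.6909,0.7229); ey = (-0.7229,-0.6909)
P = B + -3.13·ex + 1.12·ey = (5.0071,-4.6635)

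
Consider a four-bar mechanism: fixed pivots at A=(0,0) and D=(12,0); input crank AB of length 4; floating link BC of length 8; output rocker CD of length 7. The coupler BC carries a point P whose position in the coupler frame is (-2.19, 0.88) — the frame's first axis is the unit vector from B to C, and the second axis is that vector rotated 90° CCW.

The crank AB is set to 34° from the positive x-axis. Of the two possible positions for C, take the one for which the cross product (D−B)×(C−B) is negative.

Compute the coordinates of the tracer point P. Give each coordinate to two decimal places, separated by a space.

A=(0,0), D=(12.00,0)
B = A + 4.00·(cos34°, sin34°) = (3.3162, 2.2368)
|BD| = 8.9673
circle(B,8.00) ∩ circle(D,7.00): a=5.3200, h=5.9747
  candidates: C₊=(9.9583,6.6956) cross=53.577; C₋=(6.9777,-4.8761) cross=-53.577
  mode - wants cross < 0 → take C=(6.9777,-4.8761) (cross=-53.577)
ex = (C−B)/|BC| = (0.4577,-0.8891); ey = (0.8891,0.4577)
P = B + -2.19·ex + 0.88·ey = (3.0962,4.5867)

3.10 4.59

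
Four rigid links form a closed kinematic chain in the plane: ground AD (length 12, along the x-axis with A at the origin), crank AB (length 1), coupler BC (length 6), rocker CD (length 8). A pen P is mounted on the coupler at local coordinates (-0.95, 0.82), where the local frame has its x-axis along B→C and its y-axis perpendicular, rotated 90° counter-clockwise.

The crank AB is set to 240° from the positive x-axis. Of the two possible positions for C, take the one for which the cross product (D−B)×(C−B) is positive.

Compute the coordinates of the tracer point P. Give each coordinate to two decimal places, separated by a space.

A=(0,0), D=(12.00,0)
B = A + 1.00·(cos240°, sin240°) = (-0.5000, -0.8660)
|BD| = 12.5300
circle(B,6.00) ∩ circle(D,8.00): a=5.1477, h=3.0825
  candidates: C₊=(4.4223,2.5649) cross=38.623; C₋=(4.8484,-3.5853) cross=-38.623
  mode + wants cross > 0 → take C=(4.4223,2.5649) (cross=38.623)
ex = (C−B)/|BC| = (0.8204,0.5718); ey = (-0.5718,0.8204)
P = B + -0.95·ex + 0.82·ey = (-1.7483,-0.7365)

-1.75 -0.74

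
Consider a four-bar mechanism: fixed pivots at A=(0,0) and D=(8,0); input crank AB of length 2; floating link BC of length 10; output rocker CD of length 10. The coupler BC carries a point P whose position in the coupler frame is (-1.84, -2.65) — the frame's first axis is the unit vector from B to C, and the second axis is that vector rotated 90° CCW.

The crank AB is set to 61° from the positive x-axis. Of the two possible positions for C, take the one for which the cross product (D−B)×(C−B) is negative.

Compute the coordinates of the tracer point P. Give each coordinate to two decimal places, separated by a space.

A=(0,0), D=(8.00,0)
B = A + 2.00·(cos61°, sin61°) = (0.9696, 1.7492)
|BD| = 7.2447
circle(B,10.00) ∩ circle(D,10.00): a=3.6224, h=9.3209
  candidates: C₊=(6.7353,9.9197) cross=67.527; C₋=(2.2343,-8.1705) cross=-67.527
  mode - wants cross < 0 → take C=(2.2343,-8.1705) (cross=-67.527)
ex = (C−B)/|BC| = (0.1265,-0.9920); ey = (0.9920,0.1265)
P = B + -1.84·ex + -2.65·ey = (-1.8918,3.2393)

-1.89 3.24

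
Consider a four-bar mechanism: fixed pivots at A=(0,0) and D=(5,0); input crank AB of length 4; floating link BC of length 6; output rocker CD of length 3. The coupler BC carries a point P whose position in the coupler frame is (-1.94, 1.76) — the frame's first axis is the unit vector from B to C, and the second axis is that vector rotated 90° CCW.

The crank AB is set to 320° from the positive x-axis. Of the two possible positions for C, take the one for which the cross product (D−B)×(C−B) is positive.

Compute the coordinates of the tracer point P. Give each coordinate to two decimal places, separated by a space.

A=(0,0), D=(5.00,0)
B = A + 4.00·(cos320°, sin320°) = (3.0642, -2.5712)
|BD| = 3.2184
circle(B,6.00) ∩ circle(D,3.00): a=5.8038, h=1.5218
  candidates: C₊=(5.3394,2.9807) cross=4.898; C₋=(7.7708,1.1501) cross=-4.898
  mode + wants cross > 0 → take C=(5.3394,2.9807) (cross=4.898)
ex = (C−B)/|BC| = (0.3792,0.9253); ey = (-0.9253,0.3792)
P = B + -1.94·ex + 1.76·ey = (0.7000,-3.6989)

0.70 -3.70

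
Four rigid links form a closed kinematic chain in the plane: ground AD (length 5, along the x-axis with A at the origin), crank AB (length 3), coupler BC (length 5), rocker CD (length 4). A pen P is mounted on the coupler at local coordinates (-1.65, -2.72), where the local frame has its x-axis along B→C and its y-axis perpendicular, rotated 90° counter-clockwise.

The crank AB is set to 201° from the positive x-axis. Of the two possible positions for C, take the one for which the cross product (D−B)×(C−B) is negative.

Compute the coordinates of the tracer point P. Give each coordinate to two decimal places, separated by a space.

A=(0,0), D=(5.00,0)
B = A + 3.00·(cos201°, sin201°) = (-2.8007, -1.0751)
|BD| = 7.8745
circle(B,5.00) ∩ circle(D,4.00): a=4.5087, h=2.1614
  candidates: C₊=(1.3707,1.6816) cross=17.020; C₋=(1.9608,-2.6007) cross=-17.020
  mode - wants cross < 0 → take C=(1.9608,-2.6007) (cross=-17.020)
ex = (C−B)/|BC| = (0.9523,-0.3051); ey = (0.3051,0.9523)
P = B + -1.65·ex + -2.72·ey = (-5.2020,-3.1620)

-5.20 -3.16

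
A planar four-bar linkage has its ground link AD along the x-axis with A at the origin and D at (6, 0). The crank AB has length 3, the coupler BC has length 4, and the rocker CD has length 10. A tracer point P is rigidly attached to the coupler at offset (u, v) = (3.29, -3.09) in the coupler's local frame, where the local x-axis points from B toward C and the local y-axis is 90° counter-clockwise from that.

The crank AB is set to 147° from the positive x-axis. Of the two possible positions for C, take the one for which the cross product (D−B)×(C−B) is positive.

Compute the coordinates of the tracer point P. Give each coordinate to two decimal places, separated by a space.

A=(0,0), D=(6.00,0)
B = A + 3.00·(cos147°, sin147°) = (-2.5160, 1.6339)
|BD| = 8.6713
circle(B,4.00) ∩ circle(D,10.00): a=-0.5079, h=3.9676
  candidates: C₊=(-2.2672,5.6262) cross=34.405; C₋=(-3.7624,-2.1669) cross=-34.405
  mode + wants cross > 0 → take C=(-2.2672,5.6262) (cross=34.405)
ex = (C−B)/|BC| = (0.0622,0.9981); ey = (-0.9981,0.0622)
P = B + 3.29·ex + -3.09·ey = (0.7727,4.7253)

0.77 4.73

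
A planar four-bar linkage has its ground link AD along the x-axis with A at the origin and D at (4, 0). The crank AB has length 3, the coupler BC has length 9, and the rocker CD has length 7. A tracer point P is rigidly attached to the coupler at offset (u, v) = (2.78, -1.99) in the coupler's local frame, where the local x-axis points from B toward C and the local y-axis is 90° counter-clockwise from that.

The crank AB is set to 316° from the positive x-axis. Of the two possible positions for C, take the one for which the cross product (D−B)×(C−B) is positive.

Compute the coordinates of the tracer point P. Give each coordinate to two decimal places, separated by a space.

4.34 0.55

A=(0,0), D=(4.00,0)
B = A + 3.00·(cos316°, sin316°) = (2.1580, -2.0840)
|BD| = 2.7813
circle(B,9.00) ∩ circle(D,7.00): a=7.1433, h=5.4748
  candidates: C₊=(2.7867,6.8940) cross=15.227; C₋=(10.9909,-0.3575) cross=-15.227
  mode + wants cross > 0 → take C=(2.7867,6.8940) (cross=15.227)
ex = (C−B)/|BC| = (0.0698,0.9976); ey = (-0.9976,0.0698)
P = B + 2.78·ex + -1.99·ey = (4.3373,0.5502)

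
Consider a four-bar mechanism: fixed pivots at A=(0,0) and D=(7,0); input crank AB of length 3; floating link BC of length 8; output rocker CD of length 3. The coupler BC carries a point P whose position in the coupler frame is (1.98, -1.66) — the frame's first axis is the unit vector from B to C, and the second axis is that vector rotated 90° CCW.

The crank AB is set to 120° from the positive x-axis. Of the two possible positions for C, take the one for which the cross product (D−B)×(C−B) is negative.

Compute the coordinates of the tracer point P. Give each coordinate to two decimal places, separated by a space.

-0.90 0.09

A=(0,0), D=(7.00,0)
B = A + 3.00·(cos120°, sin120°) = (-1.5000, 2.5981)
|BD| = 8.8882
circle(B,8.00) ∩ circle(D,3.00): a=7.5381, h=2.6790
  candidates: C₊=(6.4920,2.9567) cross=23.812; C₋=(4.9258,-2.1674) cross=-23.812
  mode - wants cross < 0 → take C=(4.9258,-2.1674) (cross=-23.812)
ex = (C−B)/|BC| = (0.8032,-0.5957); ey = (0.5957,0.8032)
P = B + 1.98·ex + -1.66·ey = (-0.8985,0.0853)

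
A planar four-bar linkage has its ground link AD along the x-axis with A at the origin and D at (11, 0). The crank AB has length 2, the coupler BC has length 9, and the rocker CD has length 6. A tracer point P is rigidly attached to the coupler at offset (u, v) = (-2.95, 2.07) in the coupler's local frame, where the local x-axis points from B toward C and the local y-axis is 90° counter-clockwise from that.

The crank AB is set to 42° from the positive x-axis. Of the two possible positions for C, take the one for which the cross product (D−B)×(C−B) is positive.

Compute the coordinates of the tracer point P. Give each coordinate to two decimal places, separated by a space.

-2.10 1.69

A=(0,0), D=(11.00,0)
B = A + 2.00·(cos42°, sin42°) = (1.4863, 1.3383)
|BD| = 9.6074
circle(B,9.00) ∩ circle(D,6.00): a=7.1456, h=5.4717
  candidates: C₊=(9.3245,5.7613) cross=52.569; C₋=(7.8001,-5.0755) cross=-52.569
  mode + wants cross > 0 → take C=(9.3245,5.7613) (cross=52.569)
ex = (C−B)/|BC| = (0.8709,0.4914); ey = (-0.4914,0.8709)
P = B + -2.95·ex + 2.07·ey = (-2.1002,1.6913)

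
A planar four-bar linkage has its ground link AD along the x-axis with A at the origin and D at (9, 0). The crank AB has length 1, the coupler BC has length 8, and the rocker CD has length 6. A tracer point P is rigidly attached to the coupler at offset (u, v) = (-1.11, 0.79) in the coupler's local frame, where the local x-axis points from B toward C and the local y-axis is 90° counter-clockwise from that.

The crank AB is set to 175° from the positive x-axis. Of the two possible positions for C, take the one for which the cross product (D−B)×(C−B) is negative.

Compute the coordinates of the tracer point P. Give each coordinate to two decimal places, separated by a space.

-1.40 1.39

A=(0,0), D=(9.00,0)
B = A + 1.00·(cos175°, sin175°) = (-0.9962, 0.0872)
|BD| = 9.9966
circle(B,8.00) ∩ circle(D,6.00): a=6.3988, h=4.8016
  candidates: C₊=(5.4442,4.8328) cross=48.000; C₋=(5.3605,-4.7701) cross=-48.000
  mode - wants cross < 0 → take C=(5.3605,-4.7701) (cross=-48.000)
ex = (C−B)/|BC| = (0.7946,-0.6072); ey = (0.6072,0.7946)
P = B + -1.11·ex + 0.79·ey = (-1.3985,1.3888)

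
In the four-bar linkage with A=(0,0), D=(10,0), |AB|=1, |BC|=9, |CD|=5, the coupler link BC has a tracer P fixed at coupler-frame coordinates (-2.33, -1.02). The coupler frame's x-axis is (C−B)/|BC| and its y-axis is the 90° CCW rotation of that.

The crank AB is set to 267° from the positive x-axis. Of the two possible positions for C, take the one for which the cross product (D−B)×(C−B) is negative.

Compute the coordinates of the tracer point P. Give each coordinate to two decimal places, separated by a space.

-2.60 -0.98

A=(0,0), D=(10.00,0)
B = A + 1.00·(cos267°, sin267°) = (-0.0523, -0.9986)
|BD| = 10.1018
circle(B,9.00) ∩ circle(D,5.00): a=7.8227, h=4.4503
  candidates: C₊=(7.2921,4.2032) cross=44.957; C₋=(8.1720,-4.6539) cross=-44.957
  mode - wants cross < 0 → take C=(8.1720,-4.6539) (cross=-44.957)
ex = (C−B)/|BC| = (0.9138,-0.4061); ey = (0.4061,0.9138)
P = B + -2.33·ex + -1.02·ey = (-2.5958,-0.9844)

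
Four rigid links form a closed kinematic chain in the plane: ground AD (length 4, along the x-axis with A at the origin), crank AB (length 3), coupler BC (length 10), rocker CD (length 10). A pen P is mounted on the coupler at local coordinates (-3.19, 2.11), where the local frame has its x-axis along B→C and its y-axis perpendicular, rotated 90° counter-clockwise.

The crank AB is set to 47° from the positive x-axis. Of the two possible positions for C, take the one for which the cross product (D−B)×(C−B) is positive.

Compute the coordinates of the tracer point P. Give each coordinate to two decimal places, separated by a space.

-1.78 2.21

A=(0,0), D=(4.00,0)
B = A + 3.00·(cos47°, sin47°) = (2.0460, 2.1941)
|BD| = 2.9380
circle(B,10.00) ∩ circle(D,10.00): a=1.4690, h=9.8915
  candidates: C₊=(10.4098,7.6756) cross=29.062; C₋=(-4.3638,-5.4815) cross=-29.062
  mode + wants cross > 0 → take C=(10.4098,7.6756) (cross=29.062)
ex = (C−B)/|BC| = (0.8364,0.5482); ey = (-0.5482,0.8364)
P = B + -3.19·ex + 2.11·ey = (-1.7787,2.2102)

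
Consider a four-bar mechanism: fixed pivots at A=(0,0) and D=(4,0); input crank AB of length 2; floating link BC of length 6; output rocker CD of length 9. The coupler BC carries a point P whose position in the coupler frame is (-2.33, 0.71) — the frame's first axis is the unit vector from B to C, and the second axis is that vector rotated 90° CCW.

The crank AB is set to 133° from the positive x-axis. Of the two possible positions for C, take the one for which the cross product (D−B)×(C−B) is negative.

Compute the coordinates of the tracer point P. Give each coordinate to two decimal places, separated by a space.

0.34 3.20

A=(0,0), D=(4.00,0)
B = A + 2.00·(cos133°, sin133°) = (-1.3640, 1.4627)
|BD| = 5.5599
circle(B,6.00) ∩ circle(D,9.00): a=-1.2669, h=5.8647
  candidates: C₊=(-1.0434,7.4541) cross=32.607; C₋=(-4.1292,-3.8621) cross=-32.607
  mode - wants cross < 0 → take C=(-4.1292,-3.8621) (cross=-32.607)
ex = (C−B)/|BC| = (-0.4609,-0.8875); ey = (0.8875,-0.4609)
P = B + -2.33·ex + 0.71·ey = (0.3399,3.2033)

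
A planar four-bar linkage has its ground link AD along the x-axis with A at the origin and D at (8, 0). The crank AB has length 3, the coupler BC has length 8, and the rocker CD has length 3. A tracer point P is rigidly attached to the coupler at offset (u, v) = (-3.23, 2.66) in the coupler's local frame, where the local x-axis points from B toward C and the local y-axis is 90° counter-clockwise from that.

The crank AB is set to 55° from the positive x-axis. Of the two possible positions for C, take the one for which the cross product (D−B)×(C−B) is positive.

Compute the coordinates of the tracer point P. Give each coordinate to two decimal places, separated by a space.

A=(0,0), D=(8.00,0)
B = A + 3.00·(cos55°, sin55°) = (1.7207, 2.4575)
|BD| = 6.7430
circle(B,8.00) ∩ circle(D,3.00): a=7.4498, h=2.9156
  candidates: C₊=(9.7207,2.4575) cross=19.660; C₋=(7.5956,-2.9726) cross=-19.660
  mode + wants cross > 0 → take C=(9.7207,2.4575) (cross=19.660)
ex = (C−B)/|BC| = (1.0000,0.0000); ey = (-0.0000,1.0000)
P = B + -3.23·ex + 2.66·ey = (-1.5093,5.1175)

-1.51 5.12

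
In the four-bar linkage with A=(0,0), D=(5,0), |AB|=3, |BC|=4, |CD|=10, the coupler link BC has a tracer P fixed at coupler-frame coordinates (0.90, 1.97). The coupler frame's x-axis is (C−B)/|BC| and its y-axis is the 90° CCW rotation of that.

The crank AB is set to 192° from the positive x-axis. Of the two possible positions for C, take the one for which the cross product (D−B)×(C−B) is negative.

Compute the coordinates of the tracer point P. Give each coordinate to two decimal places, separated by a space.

-1.25 -1.99

A=(0,0), D=(5.00,0)
B = A + 3.00·(cos192°, sin192°) = (-2.9344, -0.6237)
|BD| = 7.9589
circle(B,4.00) ∩ circle(D,10.00): a=-1.2976, h=3.7837
  candidates: C₊=(-4.5246,3.0466) cross=30.114; C₋=(-3.9316,-4.4975) cross=-30.114
  mode - wants cross < 0 → take C=(-3.9316,-4.4975) (cross=-30.114)
ex = (C−B)/|BC| = (-0.2493,-0.9684); ey = (0.9684,-0.2493)
P = B + 0.90·ex + 1.97·ey = (-1.2510,-1.9864)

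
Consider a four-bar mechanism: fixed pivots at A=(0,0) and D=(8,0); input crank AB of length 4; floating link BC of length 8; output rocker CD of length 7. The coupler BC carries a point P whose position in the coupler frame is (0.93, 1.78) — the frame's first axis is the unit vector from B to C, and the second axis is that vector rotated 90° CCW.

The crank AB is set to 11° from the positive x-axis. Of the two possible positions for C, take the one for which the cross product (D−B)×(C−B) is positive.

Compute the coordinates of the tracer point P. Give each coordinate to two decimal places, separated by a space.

A=(0,0), D=(8.00,0)
B = A + 4.00·(cos11°, sin11°) = (3.9265, 0.7632)
|BD| = 4.1444
circle(B,8.00) ∩ circle(D,7.00): a=3.8819, h=6.9951
  candidates: C₊=(9.0302,6.9238) cross=28.990; C₋=(6.4538,-6.8271) cross=-28.990
  mode + wants cross > 0 → take C=(9.0302,6.9238) (cross=28.990)
ex = (C−B)/|BC| = (0.6380,0.7701); ey = (-0.7701,0.6380)
P = B + 0.93·ex + 1.78·ey = (3.1491,2.6150)

3.15 2.61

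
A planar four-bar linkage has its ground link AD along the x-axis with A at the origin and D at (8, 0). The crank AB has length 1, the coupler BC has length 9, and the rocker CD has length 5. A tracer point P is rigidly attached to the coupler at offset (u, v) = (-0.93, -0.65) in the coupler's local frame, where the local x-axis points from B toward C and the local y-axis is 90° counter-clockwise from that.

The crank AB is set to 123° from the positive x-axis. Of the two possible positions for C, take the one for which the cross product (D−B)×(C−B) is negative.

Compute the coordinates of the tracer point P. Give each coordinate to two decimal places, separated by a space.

A=(0,0), D=(8.00,0)
B = A + 1.00·(cos123°, sin123°) = (-0.5446, 0.8387)
|BD| = 8.5857
circle(B,9.00) ∩ circle(D,5.00): a=7.5541, h=4.8924
  candidates: C₊=(7.4512,4.9698) cross=42.005; C₋=(6.4954,-4.7683) cross=-42.005
  mode - wants cross < 0 → take C=(6.4954,-4.7683) (cross=-42.005)
ex = (C−B)/|BC| = (0.7822,-0.6230); ey = (0.6230,0.7822)
P = B + -0.93·ex + -0.65·ey = (-1.6771,0.9096)

-1.68 0.91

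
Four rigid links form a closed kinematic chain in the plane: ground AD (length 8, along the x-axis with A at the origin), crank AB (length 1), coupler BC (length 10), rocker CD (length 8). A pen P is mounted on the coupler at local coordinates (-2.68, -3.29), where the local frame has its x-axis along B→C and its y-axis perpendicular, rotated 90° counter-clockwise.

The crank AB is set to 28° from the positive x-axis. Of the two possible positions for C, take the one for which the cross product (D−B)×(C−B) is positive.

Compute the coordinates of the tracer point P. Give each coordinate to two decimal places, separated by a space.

1.59 -3.72

A=(0,0), D=(8.00,0)
B = A + 1.00·(cos28°, sin28°) = (0.8829, 0.4695)
|BD| = 7.1325
circle(B,10.00) ∩ circle(D,8.00): a=6.0899, h=7.9318
  candidates: C₊=(7.4817,7.9832) cross=56.574; C₋=(6.4376,-7.8459) cross=-56.574
  mode + wants cross > 0 → take C=(7.4817,7.9832) (cross=56.574)
ex = (C−B)/|BC| = (0.6599,0.7514); ey = (-0.7514,0.6599)
P = B + -2.68·ex + -3.29·ey = (1.5865,-3.7152)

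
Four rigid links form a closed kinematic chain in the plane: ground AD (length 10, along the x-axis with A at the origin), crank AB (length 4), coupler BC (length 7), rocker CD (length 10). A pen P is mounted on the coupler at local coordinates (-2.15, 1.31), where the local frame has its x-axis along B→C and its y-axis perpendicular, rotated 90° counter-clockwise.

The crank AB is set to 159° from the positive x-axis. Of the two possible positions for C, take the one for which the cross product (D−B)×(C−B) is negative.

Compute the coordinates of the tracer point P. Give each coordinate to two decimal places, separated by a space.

A=(0,0), D=(10.00,0)
B = A + 4.00·(cos159°, sin159°) = (-3.7343, 1.4335)
|BD| = 13.8089
circle(B,7.00) ∩ circle(D,10.00): a=5.0578, h=4.8393
  candidates: C₊=(1.7985,5.7215) cross=66.825; C₋=(0.7938,-3.9047) cross=-66.825
  mode - wants cross < 0 → take C=(0.7938,-3.9047) (cross=-66.825)
ex = (C−B)/|BC| = (0.6469,-0.7626); ey = (0.7626,0.6469)
P = B + -2.15·ex + 1.31·ey = (-4.1261,3.9205)

-4.13 3.92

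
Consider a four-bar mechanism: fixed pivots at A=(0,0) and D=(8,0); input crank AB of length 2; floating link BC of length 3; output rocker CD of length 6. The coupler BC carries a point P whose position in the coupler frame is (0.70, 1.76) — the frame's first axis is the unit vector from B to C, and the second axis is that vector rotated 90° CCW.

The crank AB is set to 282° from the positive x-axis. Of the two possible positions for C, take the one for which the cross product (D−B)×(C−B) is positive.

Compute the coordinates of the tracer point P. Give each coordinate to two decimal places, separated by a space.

A=(0,0), D=(8.00,0)
B = A + 2.00·(cos282°, sin282°) = (0.4158, -1.9563)
|BD| = 7.8324
circle(B,3.00) ∩ circle(D,6.00): a=2.1926, h=2.0476
  candidates: C₊=(2.0275,0.5740) cross=16.037; C₋=(3.0504,-3.3913) cross=-16.037
  mode + wants cross > 0 → take C=(2.0275,0.5740) (cross=16.037)
ex = (C−B)/|BC| = (0.5372,0.8434); ey = (-0.8434,0.5372)
P = B + 0.70·ex + 1.76·ey = (-0.6926,-0.4204)

-0.69 -0.42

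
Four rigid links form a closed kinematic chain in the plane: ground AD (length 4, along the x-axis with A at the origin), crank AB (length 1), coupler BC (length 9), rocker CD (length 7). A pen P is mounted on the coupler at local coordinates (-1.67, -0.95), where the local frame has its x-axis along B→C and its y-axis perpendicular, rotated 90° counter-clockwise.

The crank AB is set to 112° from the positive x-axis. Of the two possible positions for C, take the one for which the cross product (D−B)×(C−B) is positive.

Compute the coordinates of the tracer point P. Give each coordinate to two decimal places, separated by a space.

A=(0,0), D=(4.00,0)
B = A + 1.00·(cos112°, sin112°) = (-0.3746, 0.9272)
|BD| = 4.4718
circle(B,9.00) ∩ circle(D,7.00): a=5.8139, h=6.8701
  candidates: C₊=(6.7374,6.4426) cross=30.722; C₋=(3.8885,-6.9991) cross=-30.722
  mode + wants cross > 0 → take C=(6.7374,6.4426) (cross=30.722)
ex = (C−B)/|BC| = (0.7902,0.6128); ey = (-0.6128,0.7902)
P = B + -1.67·ex + -0.95·ey = (-1.1121,-0.8469)

-1.11 -0.85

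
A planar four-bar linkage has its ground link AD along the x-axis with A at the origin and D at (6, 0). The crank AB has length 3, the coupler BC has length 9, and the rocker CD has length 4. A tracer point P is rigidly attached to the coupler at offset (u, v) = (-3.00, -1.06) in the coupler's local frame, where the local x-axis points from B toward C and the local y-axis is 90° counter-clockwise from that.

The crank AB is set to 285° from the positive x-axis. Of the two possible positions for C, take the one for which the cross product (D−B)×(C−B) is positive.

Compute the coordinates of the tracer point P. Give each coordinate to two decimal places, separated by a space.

-0.36 -5.87

A=(0,0), D=(6.00,0)
B = A + 3.00·(cos285°, sin285°) = (0.7765, -2.8978)
|BD| = 5.9735
circle(B,9.00) ∩ circle(D,4.00): a=8.4275, h=3.1588
  candidates: C₊=(6.6135,3.9527) cross=18.869; C₋=(9.6782,-1.5718) cross=-18.869
  mode + wants cross > 0 → take C=(6.6135,3.9527) (cross=18.869)
ex = (C−B)/|BC| = (0.6486,0.7612); ey = (-0.7612,0.6486)
P = B + -3.00·ex + -1.06·ey = (-0.3624,-5.8687)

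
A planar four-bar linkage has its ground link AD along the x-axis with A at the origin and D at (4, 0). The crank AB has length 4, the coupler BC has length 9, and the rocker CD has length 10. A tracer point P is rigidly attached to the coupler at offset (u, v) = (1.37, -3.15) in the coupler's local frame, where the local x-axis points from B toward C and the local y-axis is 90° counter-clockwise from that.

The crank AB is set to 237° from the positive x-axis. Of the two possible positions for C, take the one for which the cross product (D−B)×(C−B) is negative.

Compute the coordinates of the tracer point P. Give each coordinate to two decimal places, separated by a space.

A=(0,0), D=(4.00,0)
B = A + 4.00·(cos237°, sin237°) = (-2.1786, -3.3547)
|BD| = 7.0305
circle(B,9.00) ∩ circle(D,10.00): a=2.1640, h=8.7360
  candidates: C₊=(-4.4452,5.3552) cross=61.418; C₋=(3.8917,-9.9994) cross=-61.418
  mode - wants cross < 0 → take C=(3.8917,-9.9994) (cross=-61.418)
ex = (C−B)/|BC| = (0.6745,-0.7383); ey = (0.7383,0.6745)
P = B + 1.37·ex + -3.15·ey = (-3.5802,-6.4907)

-3.58 -6.49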